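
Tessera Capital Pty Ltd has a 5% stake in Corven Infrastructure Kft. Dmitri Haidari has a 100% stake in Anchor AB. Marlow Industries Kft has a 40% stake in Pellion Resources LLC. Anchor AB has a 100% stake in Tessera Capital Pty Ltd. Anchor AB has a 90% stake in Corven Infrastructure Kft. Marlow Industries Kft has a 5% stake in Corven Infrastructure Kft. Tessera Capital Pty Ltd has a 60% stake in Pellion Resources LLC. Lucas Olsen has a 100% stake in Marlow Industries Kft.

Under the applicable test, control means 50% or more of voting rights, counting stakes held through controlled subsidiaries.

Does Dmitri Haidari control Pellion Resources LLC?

Yes

Dmitri holds 100% of Anchor, so Dmitri controls Anchor.
Anchor holds 100% of Tessera, so Dmitri controls Tessera.
Tessera holds 60% of Pellion, so Dmitri controls Pellion.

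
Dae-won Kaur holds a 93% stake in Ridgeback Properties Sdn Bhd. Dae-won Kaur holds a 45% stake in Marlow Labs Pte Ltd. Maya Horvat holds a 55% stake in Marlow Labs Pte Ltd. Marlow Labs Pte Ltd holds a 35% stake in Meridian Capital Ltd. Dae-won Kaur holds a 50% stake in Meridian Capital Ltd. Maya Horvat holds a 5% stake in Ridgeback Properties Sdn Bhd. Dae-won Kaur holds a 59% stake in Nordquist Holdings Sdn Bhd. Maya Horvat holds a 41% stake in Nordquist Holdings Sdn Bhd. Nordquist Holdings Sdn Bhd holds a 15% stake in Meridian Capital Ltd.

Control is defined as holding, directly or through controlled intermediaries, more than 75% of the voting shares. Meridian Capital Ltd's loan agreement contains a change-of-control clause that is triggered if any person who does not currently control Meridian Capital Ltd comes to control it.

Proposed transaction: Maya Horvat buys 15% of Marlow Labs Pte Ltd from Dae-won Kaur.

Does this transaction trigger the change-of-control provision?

The purchase adds only to Maya's holdings (Dae-won's stake shrinks), so Maya is the only person who could newly come to control Meridian.
Maya's largest direct stake is 55% in Marlow, which does not meet the threshold, so Maya controls no company.
Neither Maya nor any entity Maya controls holds any voting interest in Meridian.
So before the transaction, Maya does not control Meridian.
After the purchase, Maya's direct stake in Marlow rises to 55% + 15% = 70%, and Dae-won's stake falls to 30%.
Maya's side now holds 70% of Marlow, not > 75%, so Maya still does not control Marlow.
After the transaction, neither Maya nor any entity Maya controls holds a voting interest in Meridian, so Maya still does not control it.
No new person acquires control, so the clause is not triggered.

No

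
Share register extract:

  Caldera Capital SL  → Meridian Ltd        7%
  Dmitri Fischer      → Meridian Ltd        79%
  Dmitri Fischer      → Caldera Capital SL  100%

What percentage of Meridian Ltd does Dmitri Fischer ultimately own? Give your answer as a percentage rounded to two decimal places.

86.00%

Dmitri reaches Meridian along 2 paths.
Via Caldera: 100% × 7% = 7%.
Direct stake: 79% = 79%.
Total: 7% + 79% = 86%.
Rounded: 86.00%.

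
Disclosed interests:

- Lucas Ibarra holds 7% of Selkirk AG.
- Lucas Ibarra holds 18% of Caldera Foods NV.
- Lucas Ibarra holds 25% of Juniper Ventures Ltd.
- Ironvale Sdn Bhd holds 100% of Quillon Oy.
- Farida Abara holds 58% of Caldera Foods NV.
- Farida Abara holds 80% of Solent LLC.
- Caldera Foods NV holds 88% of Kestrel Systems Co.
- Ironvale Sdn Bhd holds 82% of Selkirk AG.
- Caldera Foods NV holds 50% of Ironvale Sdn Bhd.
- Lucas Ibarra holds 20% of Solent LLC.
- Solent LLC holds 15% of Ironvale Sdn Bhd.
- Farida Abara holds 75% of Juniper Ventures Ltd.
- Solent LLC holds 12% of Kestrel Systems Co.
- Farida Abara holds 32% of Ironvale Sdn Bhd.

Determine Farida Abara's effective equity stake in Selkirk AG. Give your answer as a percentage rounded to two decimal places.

Farida reaches Selkirk along 3 paths.
Via Ironvale: 32% × 82% = 26.24%.
Via Caldera → Ironvale: 58% × 50% × 82% = 23.78%.
Via Solent → Ironvale: 80% × 15% × 82% = 9.84%.
Total: 26.24% + 23.78% + 9.84% = 59.86%.

59.86%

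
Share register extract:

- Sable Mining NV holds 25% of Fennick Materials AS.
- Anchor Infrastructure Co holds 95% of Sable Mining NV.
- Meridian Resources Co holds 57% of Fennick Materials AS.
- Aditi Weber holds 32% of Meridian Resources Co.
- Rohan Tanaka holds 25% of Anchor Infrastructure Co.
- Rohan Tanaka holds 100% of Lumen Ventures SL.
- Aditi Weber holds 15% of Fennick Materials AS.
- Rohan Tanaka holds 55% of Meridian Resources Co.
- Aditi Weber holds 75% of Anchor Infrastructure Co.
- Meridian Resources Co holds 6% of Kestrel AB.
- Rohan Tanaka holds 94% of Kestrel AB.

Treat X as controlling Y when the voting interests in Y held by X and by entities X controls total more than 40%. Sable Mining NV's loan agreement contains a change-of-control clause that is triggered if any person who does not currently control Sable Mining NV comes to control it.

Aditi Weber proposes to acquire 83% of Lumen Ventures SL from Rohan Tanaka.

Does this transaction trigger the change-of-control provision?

The purchase adds only to Aditi's holdings (Rohan's stake shrinks), so Aditi is the only person who could newly come to control Sable.
Aditi holds 75% of Anchor, so Aditi controls Anchor.
Anchor holds 95% of Sable, so Aditi controls Sable.
So Aditi already controls Sable before the transaction.
After the purchase, Aditi holds 83% of Lumen directly, and Rohan's stake falls to 17%.
Aditi controlled Sable already, so this is not a new person acquiring control; every other person's position is unchanged or reduced.
No new person acquires control, so the clause is not triggered.

No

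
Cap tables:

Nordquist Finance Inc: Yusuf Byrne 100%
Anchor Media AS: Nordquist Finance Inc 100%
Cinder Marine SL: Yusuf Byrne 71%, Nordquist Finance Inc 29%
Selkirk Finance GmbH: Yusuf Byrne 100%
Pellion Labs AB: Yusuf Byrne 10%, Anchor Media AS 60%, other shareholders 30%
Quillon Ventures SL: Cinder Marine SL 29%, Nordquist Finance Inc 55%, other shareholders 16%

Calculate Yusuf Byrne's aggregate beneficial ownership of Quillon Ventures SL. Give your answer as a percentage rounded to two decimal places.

84.00%

Yusuf reaches Quillon along 3 paths.
Via Cinder: 71% × 29% = 20.59%.
Via Nordquist → Cinder: 100% × 29% × 29% = 8.41%.
Via Nordquist: 100% × 55% = 55%.
Total: 20.59% + 8.41% + 55% = 84%.
Rounded: 84.00%.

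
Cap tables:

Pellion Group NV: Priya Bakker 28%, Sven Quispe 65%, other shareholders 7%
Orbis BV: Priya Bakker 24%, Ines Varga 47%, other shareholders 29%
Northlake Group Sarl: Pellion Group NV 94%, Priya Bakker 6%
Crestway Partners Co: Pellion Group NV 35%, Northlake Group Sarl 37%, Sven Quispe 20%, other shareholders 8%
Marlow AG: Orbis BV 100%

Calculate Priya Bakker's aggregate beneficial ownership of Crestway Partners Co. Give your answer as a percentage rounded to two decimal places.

21.76%

Priya reaches Crestway along 3 paths.
Via Pellion: 28% × 35% = 9.8%.
Via Pellion → Northlake: 28% × 94% × 37% = 9.7384%.
Via Northlake: 6% × 37% = 2.22%.
Total: 9.8% + 9.7384% + 2.22% = 21.7584%.
Rounded: 21.76%.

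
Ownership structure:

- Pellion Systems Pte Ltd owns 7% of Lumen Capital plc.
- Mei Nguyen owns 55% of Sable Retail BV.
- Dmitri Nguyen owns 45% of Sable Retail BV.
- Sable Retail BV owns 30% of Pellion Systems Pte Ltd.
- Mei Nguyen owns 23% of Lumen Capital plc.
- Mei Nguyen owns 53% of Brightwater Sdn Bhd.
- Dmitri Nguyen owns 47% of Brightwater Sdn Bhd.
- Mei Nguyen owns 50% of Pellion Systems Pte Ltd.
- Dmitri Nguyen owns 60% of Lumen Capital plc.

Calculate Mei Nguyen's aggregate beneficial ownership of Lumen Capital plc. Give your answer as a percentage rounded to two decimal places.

27.66%

Mei reaches Lumen along 3 paths.
Direct stake: 23% = 23%.
Via Pellion: 50% × 7% = 3.5%.
Via Sable → Pellion: 55% × 30% × 7% = 1.155%.
Total: 23% + 3.5% + 1.155% = 27.655%.
Rounded: 27.66%.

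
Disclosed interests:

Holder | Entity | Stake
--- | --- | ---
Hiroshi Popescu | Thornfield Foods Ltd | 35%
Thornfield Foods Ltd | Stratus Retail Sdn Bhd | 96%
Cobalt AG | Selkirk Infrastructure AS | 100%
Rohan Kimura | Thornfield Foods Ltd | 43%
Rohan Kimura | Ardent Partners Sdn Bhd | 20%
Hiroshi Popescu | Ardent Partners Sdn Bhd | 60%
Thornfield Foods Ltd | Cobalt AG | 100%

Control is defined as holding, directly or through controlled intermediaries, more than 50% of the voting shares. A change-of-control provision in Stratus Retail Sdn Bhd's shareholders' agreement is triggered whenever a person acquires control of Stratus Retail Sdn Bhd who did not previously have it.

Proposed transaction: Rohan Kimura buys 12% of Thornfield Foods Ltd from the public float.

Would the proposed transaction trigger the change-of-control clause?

The purchase changes only Rohan's holdings, so Rohan is the only person who could newly come to control Stratus.
Rohan's largest direct stake is 43% in Thornfield, which does not meet the threshold, so Rohan controls no company.
Neither Rohan nor any entity Rohan controls holds any voting interest in Stratus.
So before the transaction, Rohan does not control Stratus.
After the purchase, Rohan's direct stake in Thornfield rises to 43% + 12% = 55%.
Rohan holds 55% of Thornfield, so Rohan controls Thornfield.
Thornfield holds 96% of Stratus, so Rohan controls Stratus.
Rohan did not control Stratus before and does after, so the clause is triggered.

Yes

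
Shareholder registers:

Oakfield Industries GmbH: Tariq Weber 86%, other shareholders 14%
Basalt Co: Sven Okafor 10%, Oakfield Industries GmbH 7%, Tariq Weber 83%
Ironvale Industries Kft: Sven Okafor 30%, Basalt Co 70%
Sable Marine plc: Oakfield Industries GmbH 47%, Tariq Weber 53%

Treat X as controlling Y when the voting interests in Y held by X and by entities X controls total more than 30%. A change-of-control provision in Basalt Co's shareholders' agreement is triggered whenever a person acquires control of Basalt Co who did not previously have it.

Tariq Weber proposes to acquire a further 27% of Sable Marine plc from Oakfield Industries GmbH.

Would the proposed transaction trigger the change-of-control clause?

The purchase adds only to Tariq's holdings (Oakfield's stake shrinks), so Tariq is the only person who could newly come to control Basalt.
Tariq holds 86% of Oakfield, so Tariq controls Oakfield.
Oakfield and Tariq together hold 7% + 83% = 90% of Basalt, so Tariq controls Basalt.
So Tariq already controls Basalt before the transaction.
After the purchase, Tariq's direct stake in Sable rises to 53% + 27% = 80%, and Oakfield's stake falls to 20%.
Tariq controlled Basalt already, so this is not a new person acquiring control; every other person's position is unchanged or reduced.
No new person acquires control, so the clause is not triggered.

No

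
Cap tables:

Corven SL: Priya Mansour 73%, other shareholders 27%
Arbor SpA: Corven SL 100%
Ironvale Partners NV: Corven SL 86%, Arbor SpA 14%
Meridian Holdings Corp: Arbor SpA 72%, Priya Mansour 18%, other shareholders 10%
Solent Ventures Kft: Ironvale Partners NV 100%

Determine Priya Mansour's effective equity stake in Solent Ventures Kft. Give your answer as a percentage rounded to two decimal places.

73.00%

Priya reaches Solent along 2 paths.
Via Corven → Ironvale: 73% × 86% × 100% = 62.78%.
Via Corven → Arbor → Ironvale: 73% × 100% × 14% × 100% = 10.22%.
Total: 62.78% + 10.22% = 73%.
Rounded: 73.00%.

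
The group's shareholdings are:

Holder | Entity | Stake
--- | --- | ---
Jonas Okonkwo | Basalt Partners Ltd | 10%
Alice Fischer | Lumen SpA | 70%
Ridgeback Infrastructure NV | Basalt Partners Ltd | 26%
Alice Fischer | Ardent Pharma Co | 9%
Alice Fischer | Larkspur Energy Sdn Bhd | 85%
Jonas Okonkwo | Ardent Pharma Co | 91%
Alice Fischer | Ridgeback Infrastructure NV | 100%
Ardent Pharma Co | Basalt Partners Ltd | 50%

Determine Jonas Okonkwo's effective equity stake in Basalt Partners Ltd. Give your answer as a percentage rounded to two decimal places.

55.50%

Jonas reaches Basalt along 2 paths.
Direct stake: 10% = 10%.
Via Ardent: 91% × 50% = 45.5%.
Total: 10% + 45.5% = 55.5%.
Rounded: 55.50%.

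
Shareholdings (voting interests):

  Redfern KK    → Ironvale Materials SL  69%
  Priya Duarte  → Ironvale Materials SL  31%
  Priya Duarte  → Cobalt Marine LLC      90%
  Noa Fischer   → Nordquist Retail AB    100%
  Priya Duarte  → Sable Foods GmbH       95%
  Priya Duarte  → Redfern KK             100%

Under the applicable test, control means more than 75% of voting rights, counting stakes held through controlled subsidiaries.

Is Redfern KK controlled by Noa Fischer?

Noa holds 100% of Nordquist, so Noa controls Nordquist.
Neither Noa nor any entity Noa controls holds any voting interest in Redfern.
So Noa does not control Redfern.

No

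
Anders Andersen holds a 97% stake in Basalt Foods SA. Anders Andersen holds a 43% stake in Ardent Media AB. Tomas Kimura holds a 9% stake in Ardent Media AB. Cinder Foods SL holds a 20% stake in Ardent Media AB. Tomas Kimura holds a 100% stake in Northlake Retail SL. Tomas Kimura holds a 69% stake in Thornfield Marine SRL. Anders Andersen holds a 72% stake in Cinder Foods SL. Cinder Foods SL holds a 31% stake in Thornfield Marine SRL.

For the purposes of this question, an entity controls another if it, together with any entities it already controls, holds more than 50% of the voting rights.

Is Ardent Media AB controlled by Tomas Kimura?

Tomas holds 69% of Thornfield, so Tomas controls Thornfield.
Tomas holds 100% of Northlake, so Tomas controls Northlake.
In Ardent, Tomas's side holds only 9%, not > 50%.
So Tomas does not control Ardent.

No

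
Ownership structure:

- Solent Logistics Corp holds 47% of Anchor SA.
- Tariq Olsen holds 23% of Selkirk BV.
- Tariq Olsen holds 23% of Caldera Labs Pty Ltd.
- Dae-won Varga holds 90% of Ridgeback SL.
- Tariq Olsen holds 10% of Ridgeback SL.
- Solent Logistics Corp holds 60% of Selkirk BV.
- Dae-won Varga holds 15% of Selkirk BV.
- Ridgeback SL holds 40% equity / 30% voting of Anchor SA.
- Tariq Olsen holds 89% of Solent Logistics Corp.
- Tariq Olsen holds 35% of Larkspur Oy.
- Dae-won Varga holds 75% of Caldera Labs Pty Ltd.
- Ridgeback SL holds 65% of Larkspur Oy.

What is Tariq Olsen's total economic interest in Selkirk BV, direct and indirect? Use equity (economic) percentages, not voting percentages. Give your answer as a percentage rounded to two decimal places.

Tariq reaches Selkirk along 2 paths.
Via Solent: 89% × 60% = 53.4%.
Direct stake: 23% = 23%.
Total: 53.4% + 23% = 76.4%.
Rounded: 76.40%.

76.40%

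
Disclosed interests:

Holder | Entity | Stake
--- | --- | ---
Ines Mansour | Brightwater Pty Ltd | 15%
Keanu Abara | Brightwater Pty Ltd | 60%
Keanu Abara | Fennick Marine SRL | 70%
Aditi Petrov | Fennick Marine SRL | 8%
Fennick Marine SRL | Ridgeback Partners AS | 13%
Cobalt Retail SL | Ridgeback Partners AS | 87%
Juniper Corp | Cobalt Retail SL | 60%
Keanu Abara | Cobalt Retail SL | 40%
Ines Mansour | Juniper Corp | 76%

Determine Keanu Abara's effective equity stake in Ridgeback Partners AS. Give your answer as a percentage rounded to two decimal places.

43.90%

Keanu reaches Ridgeback along 2 paths.
Via Cobalt: 40% × 87% = 34.8%.
Via Fennick: 70% × 13% = 9.1%.
Total: 34.8% + 9.1% = 43.9%.
Rounded: 43.90%.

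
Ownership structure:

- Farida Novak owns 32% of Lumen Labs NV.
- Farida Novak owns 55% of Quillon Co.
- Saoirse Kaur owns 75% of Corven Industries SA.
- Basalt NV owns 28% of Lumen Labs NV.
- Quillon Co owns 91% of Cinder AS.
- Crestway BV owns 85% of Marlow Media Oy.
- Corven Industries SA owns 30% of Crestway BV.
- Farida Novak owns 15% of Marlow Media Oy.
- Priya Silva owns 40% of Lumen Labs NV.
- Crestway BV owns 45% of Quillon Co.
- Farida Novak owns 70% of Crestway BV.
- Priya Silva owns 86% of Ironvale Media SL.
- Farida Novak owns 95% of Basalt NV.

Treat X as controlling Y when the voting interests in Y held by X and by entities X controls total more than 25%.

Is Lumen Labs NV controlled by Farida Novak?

Yes

Farida holds 95% of Basalt, so Farida controls Basalt.
Farida and Basalt together hold 32% + 28% = 60% of Lumen, so Farida controls Lumen.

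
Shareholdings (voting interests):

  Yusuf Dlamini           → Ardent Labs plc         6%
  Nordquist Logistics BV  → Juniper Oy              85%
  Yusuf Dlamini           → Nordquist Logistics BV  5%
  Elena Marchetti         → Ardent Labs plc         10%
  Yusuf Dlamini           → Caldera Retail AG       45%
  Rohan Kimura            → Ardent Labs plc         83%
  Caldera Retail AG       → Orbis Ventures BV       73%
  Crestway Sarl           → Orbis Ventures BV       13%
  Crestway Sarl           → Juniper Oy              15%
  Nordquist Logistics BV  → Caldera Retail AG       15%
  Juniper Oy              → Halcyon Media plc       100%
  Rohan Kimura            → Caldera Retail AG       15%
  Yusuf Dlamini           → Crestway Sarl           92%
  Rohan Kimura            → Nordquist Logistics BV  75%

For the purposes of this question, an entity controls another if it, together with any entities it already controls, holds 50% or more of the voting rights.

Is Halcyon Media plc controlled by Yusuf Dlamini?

Yusuf holds 92% of Crestway, so Yusuf controls Crestway.
Neither Yusuf nor any entity Yusuf controls holds any voting interest in Halcyon.
So Yusuf does not control Halcyon.

No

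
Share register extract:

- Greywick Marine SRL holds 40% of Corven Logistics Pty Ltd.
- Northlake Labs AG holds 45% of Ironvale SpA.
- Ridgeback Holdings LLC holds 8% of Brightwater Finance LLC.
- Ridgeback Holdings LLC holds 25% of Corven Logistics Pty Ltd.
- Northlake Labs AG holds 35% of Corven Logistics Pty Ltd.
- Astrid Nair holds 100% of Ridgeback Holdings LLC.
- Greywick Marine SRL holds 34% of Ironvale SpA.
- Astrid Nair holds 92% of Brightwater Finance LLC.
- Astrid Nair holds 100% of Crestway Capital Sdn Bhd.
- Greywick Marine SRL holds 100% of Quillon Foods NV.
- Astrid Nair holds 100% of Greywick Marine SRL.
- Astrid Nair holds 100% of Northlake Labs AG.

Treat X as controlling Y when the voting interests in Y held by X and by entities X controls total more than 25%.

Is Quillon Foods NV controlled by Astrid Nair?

Yes

Astrid holds 100% of Greywick, so Astrid controls Greywick.
Greywick holds 100% of Quillon, so Astrid controls Quillon.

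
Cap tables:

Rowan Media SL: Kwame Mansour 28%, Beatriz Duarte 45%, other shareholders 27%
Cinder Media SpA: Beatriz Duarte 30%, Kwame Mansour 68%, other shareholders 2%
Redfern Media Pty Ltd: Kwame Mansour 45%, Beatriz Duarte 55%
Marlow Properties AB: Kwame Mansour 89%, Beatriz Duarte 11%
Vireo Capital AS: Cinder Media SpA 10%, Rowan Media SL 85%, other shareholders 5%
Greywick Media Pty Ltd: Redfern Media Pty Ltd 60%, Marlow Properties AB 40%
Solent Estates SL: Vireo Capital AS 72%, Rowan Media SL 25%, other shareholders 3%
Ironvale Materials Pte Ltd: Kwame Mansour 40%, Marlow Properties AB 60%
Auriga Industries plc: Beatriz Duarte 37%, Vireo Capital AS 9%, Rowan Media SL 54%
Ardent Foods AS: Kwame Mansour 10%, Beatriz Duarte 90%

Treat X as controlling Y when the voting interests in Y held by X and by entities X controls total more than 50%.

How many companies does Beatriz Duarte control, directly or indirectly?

Beatriz holds 55% of Redfern, so Beatriz controls Redfern.
Redfern holds 60% of Greywick, so Beatriz controls Greywick.
Beatriz holds 90% of Ardent, so Beatriz controls Ardent.
No other company's threshold is met.
Beatriz controls 3 companies.

3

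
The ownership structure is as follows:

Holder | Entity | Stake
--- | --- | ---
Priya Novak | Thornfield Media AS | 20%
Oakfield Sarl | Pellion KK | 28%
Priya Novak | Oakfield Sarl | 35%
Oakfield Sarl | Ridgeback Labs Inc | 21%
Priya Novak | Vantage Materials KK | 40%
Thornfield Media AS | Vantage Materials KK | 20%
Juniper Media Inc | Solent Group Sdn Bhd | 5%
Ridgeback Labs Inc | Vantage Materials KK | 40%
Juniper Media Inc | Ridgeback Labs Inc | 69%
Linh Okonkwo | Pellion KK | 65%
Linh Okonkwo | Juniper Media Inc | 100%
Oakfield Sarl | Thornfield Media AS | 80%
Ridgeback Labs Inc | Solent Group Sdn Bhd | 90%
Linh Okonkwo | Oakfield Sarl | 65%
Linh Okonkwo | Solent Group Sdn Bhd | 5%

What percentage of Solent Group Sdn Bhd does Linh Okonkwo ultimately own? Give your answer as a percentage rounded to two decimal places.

84.39%

Linh reaches Solent along 4 paths.
Direct stake: 5% = 5%.
Via Juniper: 100% × 5% = 5%.
Via Juniper → Ridgeback: 100% × 69% × 90% = 62.1%.
Via Oakfield → Ridgeback: 65% × 21% × 90% = 12.285%.
Total: 5% + 5% + 62.1% + 12.285% = 84.385%.
Rounded: 84.39%.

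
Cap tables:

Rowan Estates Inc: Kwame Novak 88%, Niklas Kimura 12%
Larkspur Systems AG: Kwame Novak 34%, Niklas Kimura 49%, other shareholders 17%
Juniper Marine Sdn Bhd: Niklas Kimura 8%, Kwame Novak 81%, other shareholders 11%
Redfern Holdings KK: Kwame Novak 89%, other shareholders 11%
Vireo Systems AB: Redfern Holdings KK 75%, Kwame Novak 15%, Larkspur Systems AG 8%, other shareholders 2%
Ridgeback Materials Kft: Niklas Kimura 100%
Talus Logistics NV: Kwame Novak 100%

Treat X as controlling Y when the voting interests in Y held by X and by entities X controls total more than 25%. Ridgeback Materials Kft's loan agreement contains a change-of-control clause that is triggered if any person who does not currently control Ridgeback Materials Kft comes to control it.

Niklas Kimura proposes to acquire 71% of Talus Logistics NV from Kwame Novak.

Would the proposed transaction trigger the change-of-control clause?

No

The purchase adds only to Niklas's holdings (Kwame's stake shrinks), so Niklas is the only person who could newly come to control Ridgeback.
Niklas holds 100% of Ridgeback, so Niklas controls Ridgeback.
So Niklas already controls Ridgeback before the transaction.
After the purchase, Niklas holds 71% of Talus directly, and Kwame's stake falls to 29%.
Niklas controlled Ridgeback already, so this is not a new person acquiring control; every other person's position is unchanged or reduced.
No new person acquires control, so the clause is not triggered.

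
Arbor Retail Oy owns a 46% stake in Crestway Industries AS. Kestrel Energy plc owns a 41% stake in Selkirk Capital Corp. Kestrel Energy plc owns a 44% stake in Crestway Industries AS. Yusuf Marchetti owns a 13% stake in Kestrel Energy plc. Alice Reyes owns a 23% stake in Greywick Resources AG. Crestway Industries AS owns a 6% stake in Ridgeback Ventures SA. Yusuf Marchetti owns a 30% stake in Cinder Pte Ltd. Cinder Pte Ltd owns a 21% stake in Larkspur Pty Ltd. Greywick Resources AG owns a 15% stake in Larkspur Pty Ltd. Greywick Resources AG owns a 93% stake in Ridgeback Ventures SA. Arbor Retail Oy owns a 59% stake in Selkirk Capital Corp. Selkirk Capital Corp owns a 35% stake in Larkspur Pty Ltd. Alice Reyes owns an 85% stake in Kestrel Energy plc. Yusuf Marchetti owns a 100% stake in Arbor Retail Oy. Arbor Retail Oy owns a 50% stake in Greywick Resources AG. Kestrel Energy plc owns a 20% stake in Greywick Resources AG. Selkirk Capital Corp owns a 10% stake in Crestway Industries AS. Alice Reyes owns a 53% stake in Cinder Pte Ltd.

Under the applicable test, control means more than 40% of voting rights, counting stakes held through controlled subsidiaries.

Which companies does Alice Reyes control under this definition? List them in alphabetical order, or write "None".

Cinder Pte Ltd, Crestway Industries AS, Greywick Resources AG, Kestrel Energy plc, Larkspur Pty Ltd, Ridgeback Ventures SA, Selkirk Capital Corp

Alice holds 85% of Kestrel, so Alice controls Kestrel.
Alice holds 53% of Cinder, so Alice controls Cinder.
Alice and Kestrel together hold 23% + 20% = 43% of Greywick, so Alice controls Greywick.
Kestrel holds 41% of Selkirk, so Alice controls Selkirk.
Selkirk and Kestrel together hold 10% + 44% = 54% of Crestway, so Alice controls Crestway.
Cinder and Greywick and Selkirk together hold 21% + 15% + 35% = 71% of Larkspur, so Alice controls Larkspur.
Greywick and Crestway together hold 93% + 6% = 99% of Ridgeback, so Alice controls Ridgeback.
No other company's threshold is met.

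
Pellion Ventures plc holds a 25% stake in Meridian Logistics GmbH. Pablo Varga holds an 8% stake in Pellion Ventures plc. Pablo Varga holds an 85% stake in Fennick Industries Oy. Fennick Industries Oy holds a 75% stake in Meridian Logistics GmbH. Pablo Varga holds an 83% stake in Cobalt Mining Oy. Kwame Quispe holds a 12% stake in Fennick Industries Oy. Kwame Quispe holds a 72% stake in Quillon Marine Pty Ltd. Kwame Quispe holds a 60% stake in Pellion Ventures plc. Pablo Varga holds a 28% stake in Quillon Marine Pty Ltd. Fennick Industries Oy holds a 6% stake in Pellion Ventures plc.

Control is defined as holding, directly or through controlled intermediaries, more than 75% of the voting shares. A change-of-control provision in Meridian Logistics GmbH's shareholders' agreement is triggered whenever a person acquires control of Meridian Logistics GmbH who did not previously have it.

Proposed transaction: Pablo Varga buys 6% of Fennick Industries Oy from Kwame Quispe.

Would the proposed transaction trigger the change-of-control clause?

The purchase adds only to Pablo's holdings (Kwame's stake shrinks), so Pablo is the only person who could newly come to control Meridian.
Pablo holds 85% of Fennick, so Pablo controls Fennick.
Pablo holds 83% of Cobalt, so Pablo controls Cobalt.
In Meridian, Pablo's side holds only 75%, not > 75%.
So before the transaction, Pablo does not control Meridian.
After the purchase, Pablo's direct stake in Fennick rises to 85% + 6% = 91%, and Kwame's stake falls to 6%.
Pablo holds 91% of Fennick, so Pablo controls Fennick.
After the transaction, Pablo's side holds 75% of Meridian, not > 75%, so Pablo still does not control Meridian.
No new person acquires control, so the clause is not triggered.

No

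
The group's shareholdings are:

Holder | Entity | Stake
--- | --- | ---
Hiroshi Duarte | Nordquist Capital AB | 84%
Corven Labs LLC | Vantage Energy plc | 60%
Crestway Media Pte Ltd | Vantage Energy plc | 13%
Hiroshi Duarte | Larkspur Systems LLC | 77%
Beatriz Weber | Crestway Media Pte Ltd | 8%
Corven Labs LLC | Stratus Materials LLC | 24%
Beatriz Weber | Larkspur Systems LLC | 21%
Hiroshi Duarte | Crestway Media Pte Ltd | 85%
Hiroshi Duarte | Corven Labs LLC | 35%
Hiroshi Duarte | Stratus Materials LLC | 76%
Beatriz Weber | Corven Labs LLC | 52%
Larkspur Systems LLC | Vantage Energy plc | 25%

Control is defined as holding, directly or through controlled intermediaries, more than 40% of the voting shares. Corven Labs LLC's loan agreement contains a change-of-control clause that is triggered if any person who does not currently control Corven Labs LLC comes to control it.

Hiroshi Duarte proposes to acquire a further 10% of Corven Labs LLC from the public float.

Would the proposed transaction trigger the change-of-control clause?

The purchase changes only Hiroshi's holdings, so Hiroshi is the only person who could newly come to control Corven.
Hiroshi holds 77% of Larkspur, so Hiroshi controls Larkspur.
Hiroshi holds 85% of Crestway, so Hiroshi controls Crestway.
Hiroshi holds 84% of Nordquist, so Hiroshi controls Nordquist.
Hiroshi holds 76% of Stratus, so Hiroshi controls Stratus.
In Corven, Hiroshi's side holds only 35%, not > 40%.
So before the transaction, Hiroshi does not control Corven.
After the purchase, Hiroshi's direct stake in Corven rises to 35% + 10% = 45%.
Hiroshi holds 45% of Corven, so Hiroshi controls Corven.
Hiroshi did not control Corven before and does after, so the clause is triggered.

Yes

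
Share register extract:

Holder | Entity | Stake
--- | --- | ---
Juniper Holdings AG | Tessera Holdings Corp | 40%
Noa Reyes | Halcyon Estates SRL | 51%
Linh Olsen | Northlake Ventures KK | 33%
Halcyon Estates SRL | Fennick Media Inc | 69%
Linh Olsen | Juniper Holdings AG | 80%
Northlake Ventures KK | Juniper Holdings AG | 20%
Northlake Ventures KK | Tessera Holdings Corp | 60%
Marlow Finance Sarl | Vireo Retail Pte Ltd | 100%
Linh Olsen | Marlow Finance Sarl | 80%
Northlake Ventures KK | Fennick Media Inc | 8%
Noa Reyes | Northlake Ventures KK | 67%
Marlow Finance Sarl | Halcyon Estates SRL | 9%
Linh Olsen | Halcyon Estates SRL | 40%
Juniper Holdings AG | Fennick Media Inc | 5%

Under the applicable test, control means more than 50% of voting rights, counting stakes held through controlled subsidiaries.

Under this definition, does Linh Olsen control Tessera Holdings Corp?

No

Linh holds 80% of Marlow, so Linh controls Marlow.
Marlow holds 100% of Vireo, so Linh controls Vireo.
Linh holds 80% of Juniper, so Linh controls Juniper.
In Tessera, Linh's side holds only 40%, not > 50%.
So Linh does not control Tessera.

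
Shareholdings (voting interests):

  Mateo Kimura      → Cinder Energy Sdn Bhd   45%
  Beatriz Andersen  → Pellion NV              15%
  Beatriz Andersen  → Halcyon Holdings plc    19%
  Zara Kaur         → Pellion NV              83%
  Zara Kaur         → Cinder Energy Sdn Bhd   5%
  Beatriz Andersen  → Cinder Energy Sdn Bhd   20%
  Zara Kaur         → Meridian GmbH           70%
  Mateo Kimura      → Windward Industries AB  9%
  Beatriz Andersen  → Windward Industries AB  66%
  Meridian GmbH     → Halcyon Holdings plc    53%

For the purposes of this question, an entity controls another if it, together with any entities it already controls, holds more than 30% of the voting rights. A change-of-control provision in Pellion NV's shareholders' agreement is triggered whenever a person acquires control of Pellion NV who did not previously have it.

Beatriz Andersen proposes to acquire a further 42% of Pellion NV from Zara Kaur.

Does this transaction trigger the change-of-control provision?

The purchase adds only to Beatriz's holdings (Zara's stake shrinks), so Beatriz is the only person who could newly come to control Pellion.
Beatriz holds 66% of Windward, so Beatriz controls Windward.
In Pellion, Beatriz's side holds only 15%, not > 30%.
So before the transaction, Beatriz does not control Pellion.
After the purchase, Beatriz's direct stake in Pellion rises to 15% + 42% = 57%, and Zara's stake falls to 41%.
Beatriz holds 57% of Pellion, so Beatriz controls Pellion.
Beatriz did not control Pellion before and does after, so the clause is triggered.

Yes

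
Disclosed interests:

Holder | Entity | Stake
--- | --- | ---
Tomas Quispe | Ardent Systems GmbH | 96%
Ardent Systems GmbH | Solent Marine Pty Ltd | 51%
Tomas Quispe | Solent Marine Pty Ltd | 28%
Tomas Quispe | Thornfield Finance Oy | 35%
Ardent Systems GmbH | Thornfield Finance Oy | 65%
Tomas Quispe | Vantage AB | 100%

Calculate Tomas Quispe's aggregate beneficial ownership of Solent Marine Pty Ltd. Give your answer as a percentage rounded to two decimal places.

Tomas reaches Solent along 2 paths.
Via Ardent: 96% × 51% = 48.96%.
Direct stake: 28% = 28%.
Total: 48.96% + 28% = 76.96%.

76.96%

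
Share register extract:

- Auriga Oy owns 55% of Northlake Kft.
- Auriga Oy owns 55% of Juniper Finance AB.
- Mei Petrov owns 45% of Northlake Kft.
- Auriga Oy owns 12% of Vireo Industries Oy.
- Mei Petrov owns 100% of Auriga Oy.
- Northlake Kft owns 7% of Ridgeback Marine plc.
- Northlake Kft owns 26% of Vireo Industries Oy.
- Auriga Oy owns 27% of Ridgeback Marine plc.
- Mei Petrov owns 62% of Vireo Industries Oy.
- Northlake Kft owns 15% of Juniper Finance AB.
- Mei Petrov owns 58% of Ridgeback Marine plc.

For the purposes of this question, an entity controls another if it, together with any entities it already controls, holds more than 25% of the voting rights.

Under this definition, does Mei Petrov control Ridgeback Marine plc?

Yes

Mei holds 100% of Auriga, so Mei controls Auriga.
Auriga and Mei together hold 55% + 45% = 100% of Northlake, so Mei controls Northlake.
Mei and Northlake and Auriga together hold 58% + 7% + 27% = 92% of Ridgeback, so Mei controls Ridgeback.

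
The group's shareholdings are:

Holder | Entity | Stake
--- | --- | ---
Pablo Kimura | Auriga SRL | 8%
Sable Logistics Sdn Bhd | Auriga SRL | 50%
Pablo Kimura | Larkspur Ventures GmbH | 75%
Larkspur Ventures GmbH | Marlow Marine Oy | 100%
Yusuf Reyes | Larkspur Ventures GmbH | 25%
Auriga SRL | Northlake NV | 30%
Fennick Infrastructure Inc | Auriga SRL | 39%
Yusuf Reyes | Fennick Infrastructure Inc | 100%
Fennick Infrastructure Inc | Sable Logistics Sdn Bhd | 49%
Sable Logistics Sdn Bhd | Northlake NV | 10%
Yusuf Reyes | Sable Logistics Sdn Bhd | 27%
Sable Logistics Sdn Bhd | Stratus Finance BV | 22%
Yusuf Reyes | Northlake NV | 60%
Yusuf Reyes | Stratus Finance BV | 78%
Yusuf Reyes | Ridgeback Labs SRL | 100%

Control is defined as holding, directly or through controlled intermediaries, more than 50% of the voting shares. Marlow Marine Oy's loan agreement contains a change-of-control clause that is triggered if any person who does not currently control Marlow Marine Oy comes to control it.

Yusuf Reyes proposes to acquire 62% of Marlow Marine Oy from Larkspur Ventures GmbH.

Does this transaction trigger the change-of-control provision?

The purchase adds only to Yusuf's holdings (Larkspur's stake shrinks), so Yusuf is the only person who could newly come to control Marlow.
Yusuf holds 100% of Fennick, so Yusuf controls Fennick.
Yusuf holds 100% of Ridgeback, so Yusuf controls Ridgeback.
Fennick and Yusuf together hold 49% + 27% = 76% of Sable, so Yusuf controls Sable.
Sable and Yusuf together hold 22% + 78% = 100% of Stratus, so Yusuf controls Stratus.
Sable and Fennick together hold 50% + 39% = 89% of Auriga, so Yusuf controls Auriga.
Auriga and Yusuf and Sable together hold 30% + 60% + 10% = 100% of Northlake, so Yusuf controls Northlake.
Neither Yusuf nor any entity Yusuf controls holds any voting interest in Marlow.
So before the transaction, Yusuf does not control Marlow.
After the purchase, Yusuf holds 62% of Marlow directly, and Larkspur's stake falls to 38%.
Yusuf holds 62% of Marlow, so Yusuf controls Marlow.
Yusuf did not control Marlow before and does after, so the clause is triggered.

Yes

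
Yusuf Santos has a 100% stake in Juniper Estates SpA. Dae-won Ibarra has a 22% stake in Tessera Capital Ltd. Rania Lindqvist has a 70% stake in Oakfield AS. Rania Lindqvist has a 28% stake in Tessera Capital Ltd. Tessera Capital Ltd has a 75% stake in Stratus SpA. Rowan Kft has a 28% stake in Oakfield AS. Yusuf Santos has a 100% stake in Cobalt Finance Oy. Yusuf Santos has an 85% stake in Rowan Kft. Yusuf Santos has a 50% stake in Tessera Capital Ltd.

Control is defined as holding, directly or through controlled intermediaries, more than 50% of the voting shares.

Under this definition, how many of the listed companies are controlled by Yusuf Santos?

Yusuf holds 85% of Rowan, so Yusuf controls Rowan.
Yusuf holds 100% of Cobalt, so Yusuf controls Cobalt.
Yusuf holds 100% of Juniper, so Yusuf controls Juniper.
No other company's threshold is met.
Yusuf controls 3 companies.

3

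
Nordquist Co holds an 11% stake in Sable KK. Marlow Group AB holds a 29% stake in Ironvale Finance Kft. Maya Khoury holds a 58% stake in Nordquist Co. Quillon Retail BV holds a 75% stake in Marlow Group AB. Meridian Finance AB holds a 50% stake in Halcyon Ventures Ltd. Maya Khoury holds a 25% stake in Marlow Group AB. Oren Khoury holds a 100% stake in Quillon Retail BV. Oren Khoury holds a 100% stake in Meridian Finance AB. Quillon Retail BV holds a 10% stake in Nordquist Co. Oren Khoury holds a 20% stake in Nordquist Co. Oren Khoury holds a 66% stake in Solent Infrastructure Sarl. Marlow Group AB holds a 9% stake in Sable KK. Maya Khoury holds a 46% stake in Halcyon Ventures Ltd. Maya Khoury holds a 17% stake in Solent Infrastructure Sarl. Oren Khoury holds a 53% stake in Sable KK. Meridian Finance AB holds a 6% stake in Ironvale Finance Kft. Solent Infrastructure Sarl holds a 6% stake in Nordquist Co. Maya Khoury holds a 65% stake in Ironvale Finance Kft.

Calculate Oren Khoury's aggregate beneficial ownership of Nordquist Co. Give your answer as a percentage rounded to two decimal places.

33.96%

Oren reaches Nordquist along 3 paths.
Via Quillon: 100% × 10% = 10%.
Direct stake: 20% = 20%.
Via Solent: 66% × 6% = 3.96%.
Total: 10% + 20% + 3.96% = 33.96%.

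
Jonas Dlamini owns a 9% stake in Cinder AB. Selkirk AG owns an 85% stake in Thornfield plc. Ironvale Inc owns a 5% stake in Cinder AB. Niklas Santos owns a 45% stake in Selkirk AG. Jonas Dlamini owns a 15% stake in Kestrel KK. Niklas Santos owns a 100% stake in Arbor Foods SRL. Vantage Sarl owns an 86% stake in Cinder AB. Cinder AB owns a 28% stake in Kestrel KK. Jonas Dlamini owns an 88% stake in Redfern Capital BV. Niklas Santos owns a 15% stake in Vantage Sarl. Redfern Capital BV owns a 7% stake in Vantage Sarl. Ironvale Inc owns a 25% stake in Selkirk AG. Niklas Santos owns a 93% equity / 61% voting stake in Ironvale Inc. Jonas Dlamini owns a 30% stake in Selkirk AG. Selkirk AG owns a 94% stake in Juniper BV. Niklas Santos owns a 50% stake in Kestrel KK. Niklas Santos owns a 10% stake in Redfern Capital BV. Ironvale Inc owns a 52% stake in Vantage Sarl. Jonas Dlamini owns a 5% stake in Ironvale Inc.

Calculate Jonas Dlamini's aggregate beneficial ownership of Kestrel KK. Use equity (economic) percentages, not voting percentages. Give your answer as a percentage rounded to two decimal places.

19.70%

Jonas reaches Kestrel along 5 paths.
Via Ironvale → Vantage → Cinder: 5% × 52% × 86% × 28% = 0.62608%.
Via Redfern → Vantage → Cinder: 88% × 7% × 86% × 28% = 1.483328%.
Via Cinder: 9% × 28% = 2.52%.
Via Ironvale → Cinder: 5% × 5% × 28% = 0.07%.
Direct stake: 15% = 15%.
Total: 0.62608% + 1.483328% + 2.52% + 0.07% + 15% = 19.699408%.
Rounded: 19.70%.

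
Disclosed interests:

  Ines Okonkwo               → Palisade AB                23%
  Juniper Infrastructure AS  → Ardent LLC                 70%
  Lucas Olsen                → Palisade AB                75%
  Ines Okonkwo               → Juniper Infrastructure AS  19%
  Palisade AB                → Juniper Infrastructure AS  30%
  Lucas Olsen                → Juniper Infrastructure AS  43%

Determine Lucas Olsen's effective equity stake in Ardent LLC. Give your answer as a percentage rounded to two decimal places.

Lucas reaches Ardent along 2 paths.
Via Palisade → Juniper: 75% × 30% × 70% = 15.75%.
Via Juniper: 43% × 70% = 30.1%.
Total: 15.75% + 30.1% = 45.85%.

45.85%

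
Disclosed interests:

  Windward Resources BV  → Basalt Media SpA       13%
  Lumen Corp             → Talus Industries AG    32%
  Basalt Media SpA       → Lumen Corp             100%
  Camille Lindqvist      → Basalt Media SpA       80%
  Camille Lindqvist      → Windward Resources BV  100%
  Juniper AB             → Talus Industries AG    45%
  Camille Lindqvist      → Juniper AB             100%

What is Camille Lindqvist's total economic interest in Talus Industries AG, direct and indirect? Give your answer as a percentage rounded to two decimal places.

Camille reaches Talus along 3 paths.
Via Juniper: 100% × 45% = 45%.
Via Basalt → Lumen: 80% × 100% × 32% = 25.6%.
Via Windward → Basalt → Lumen: 100% × 13% × 100% × 32% = 4.16%.
Total: 45% + 25.6% + 4.16% = 74.76%.

74.76%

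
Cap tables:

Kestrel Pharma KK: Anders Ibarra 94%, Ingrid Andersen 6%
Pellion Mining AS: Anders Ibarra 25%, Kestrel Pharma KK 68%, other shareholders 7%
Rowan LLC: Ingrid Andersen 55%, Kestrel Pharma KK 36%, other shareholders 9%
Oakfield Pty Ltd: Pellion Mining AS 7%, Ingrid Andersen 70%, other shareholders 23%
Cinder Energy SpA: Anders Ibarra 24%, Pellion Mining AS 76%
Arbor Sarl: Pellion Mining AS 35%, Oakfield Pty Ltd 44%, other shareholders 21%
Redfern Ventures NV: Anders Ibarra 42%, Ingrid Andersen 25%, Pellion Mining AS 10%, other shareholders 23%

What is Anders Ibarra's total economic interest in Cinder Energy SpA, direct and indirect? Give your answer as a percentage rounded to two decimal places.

Anders reaches Cinder along 3 paths.
Direct stake: 24% = 24%.
Via Pellion: 25% × 76% = 19%.
Via Kestrel → Pellion: 94% × 68% × 76% = 48.5792%.
Total: 24% + 19% + 48.5792% = 91.5792%.
Rounded: 91.58%.

91.58%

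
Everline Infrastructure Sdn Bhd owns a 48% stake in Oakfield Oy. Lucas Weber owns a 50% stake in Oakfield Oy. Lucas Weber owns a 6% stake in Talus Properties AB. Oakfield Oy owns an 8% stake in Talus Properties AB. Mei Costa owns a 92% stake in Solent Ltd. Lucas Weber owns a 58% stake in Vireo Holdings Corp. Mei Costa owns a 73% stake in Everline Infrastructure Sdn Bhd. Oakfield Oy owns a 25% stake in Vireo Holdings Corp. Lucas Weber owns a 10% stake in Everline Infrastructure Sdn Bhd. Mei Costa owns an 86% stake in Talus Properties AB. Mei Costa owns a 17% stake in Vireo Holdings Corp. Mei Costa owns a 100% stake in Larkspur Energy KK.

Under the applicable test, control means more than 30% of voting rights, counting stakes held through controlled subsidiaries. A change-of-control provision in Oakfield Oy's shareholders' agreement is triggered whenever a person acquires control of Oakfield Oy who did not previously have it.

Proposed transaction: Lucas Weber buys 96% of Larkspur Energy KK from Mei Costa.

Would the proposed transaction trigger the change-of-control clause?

The purchase adds only to Lucas's holdings (Mei's stake shrinks), so Lucas is the only person who could newly come to control Oakfield.
Lucas holds 50% of Oakfield, so Lucas controls Oakfield.
So Lucas already controls Oakfield before the transaction.
After the purchase, Lucas holds 96% of Larkspur directly, and Mei's stake falls to 4%.
Lucas controlled Oakfield already, so this is not a new person acquiring control; every other person's position is unchanged or reduced.
No new person acquires control, so the clause is not triggered.

No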